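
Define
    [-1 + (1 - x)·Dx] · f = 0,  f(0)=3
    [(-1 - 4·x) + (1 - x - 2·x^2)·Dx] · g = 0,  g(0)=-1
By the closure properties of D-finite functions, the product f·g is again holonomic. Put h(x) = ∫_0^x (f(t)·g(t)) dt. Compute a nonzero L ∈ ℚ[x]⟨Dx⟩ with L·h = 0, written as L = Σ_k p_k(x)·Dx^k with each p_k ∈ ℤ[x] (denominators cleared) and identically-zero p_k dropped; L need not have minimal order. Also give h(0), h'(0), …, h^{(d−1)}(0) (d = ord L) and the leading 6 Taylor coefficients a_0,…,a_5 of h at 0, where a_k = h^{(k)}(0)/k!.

L = (-2 - 2·x + 6·x^2)·Dx + (1 - 2·x - x^2 + 2·x^3)·Dx^2  (order 2).
h: a_k = 0, -3, -3, -5, -15/2, -63/5, …
ICs: h(0) = 0, h′(0) = -3.

f: a_k = 3, 3, 3, 3, 3, 3, …
g: a_k = -1, -1, -3, -5, -11, -21, …
Sym-product of L_f,L_g gives L₀ (≤ ord 1).
h=∫₀ˣh₀: take L = L₀·Dx.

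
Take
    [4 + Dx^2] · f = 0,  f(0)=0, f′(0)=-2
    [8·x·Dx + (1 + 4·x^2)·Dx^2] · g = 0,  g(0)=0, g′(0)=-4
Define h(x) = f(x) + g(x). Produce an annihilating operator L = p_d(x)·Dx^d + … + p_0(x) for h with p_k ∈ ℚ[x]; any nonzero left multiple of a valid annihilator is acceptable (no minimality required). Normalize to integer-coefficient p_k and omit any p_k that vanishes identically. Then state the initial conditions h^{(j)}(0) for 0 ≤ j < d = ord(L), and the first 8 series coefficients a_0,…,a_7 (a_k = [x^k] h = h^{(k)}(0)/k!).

L = (-352·x + 1792·x^3 + 512·x^5)·Dx + (-4 + 112·x^2 + 576·x^4 + 256·x^6)·Dx^2 + (-88·x + 448·x^3 + 128·x^5)·Dx^3 + (-1 + 28·x^2 + 144·x^4 + 64·x^6)·Dx^4  (order 4).
h: a_k = 0, -6, 0, 20/3, 0, -196/15, 0, 11528/315, …
ICs: h(0) = 0, h′(0) = -6, h′′(0) = 0, h′′′(0) = 40.

f: a_k = 0, -2, 0, 4/3, 0, -4/15, 0, 8/315, …
g: a_k = 0, -4, 0, 16/3, 0, -64/5, 0, 256/7, …
h₀=f+g: left-lcm gives L₀, ord ≤ 4.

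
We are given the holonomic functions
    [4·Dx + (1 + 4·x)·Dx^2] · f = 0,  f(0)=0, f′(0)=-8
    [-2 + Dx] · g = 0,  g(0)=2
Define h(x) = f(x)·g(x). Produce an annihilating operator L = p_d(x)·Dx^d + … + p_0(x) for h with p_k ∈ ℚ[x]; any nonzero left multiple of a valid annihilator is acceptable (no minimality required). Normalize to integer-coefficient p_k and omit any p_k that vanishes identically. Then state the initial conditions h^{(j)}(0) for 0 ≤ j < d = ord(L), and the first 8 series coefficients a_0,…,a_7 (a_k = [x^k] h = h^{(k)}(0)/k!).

L = (-4 + 16·x) - 16·x·Dx + (1 + 4·x)·Dx^2  (order 2).
h: a_k = 0, -16, 0, -160/3, 128, -6688/15, 13568/9, -1653056/315, …
ICs: h(0) = 0, h′(0) = -16.

f: a_k = 0, -8, 16, -128/3, 128, -2048/5, 4096/3, -32768/7, …
g: a_k = 2, 4, 4, 8/3, 4/3, 8/15, 8/45, 16/315, …
Product ⇒ symmetric product L₀, ord ≤ 2.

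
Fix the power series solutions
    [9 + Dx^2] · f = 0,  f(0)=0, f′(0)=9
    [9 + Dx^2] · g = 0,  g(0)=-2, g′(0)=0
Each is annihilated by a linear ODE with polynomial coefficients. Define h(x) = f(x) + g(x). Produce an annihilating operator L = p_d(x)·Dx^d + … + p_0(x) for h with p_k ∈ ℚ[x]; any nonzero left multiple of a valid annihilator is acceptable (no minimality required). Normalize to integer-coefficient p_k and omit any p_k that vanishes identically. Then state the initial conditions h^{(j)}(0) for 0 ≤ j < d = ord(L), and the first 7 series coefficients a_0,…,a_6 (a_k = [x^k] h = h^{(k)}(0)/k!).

f: a_k = 0, 9, 0, -27/2, 0, 243/40, 0, …
g: a_k = -2, 0, 9, 0, -27/4, 0, 81/40, …
Sum ⇒ L₀ = lclm(L_f,L_g) in ℚ(x)⟨Dx⟩.
L = 9 + Dx^2  (order 2).
h: a_k = -2, 9, 9, -27/2, -27/4, 243/40, 81/40, …
ICs: h(0) = -2, h′(0) = 9.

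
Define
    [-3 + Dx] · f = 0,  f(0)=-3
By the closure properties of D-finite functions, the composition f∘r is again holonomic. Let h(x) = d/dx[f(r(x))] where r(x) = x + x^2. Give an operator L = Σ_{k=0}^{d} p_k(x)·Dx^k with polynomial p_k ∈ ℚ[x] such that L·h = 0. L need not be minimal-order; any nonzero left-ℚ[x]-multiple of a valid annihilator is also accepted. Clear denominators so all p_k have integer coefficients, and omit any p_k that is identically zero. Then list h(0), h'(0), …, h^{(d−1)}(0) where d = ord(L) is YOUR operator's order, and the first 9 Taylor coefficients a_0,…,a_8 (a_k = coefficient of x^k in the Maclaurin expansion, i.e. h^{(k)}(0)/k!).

f: a_k = -3, -9, -27/2, -27/2, -81/8, -243/40, -243/80, -729/560, -2187/4480, …
f∘r: x↦r, Dx↦Dx/r' in L_f ⇒ L₀.
Derive L from L₀ (diff closure).
L = (5 + 12·x + 12·x^2) + (-1 - 2·x)·Dx  (order 1).
h: a_k = -9, -45, -243/2, -513/2, -3483/8, -25839/40, -13527/16, -564651/560, -4940433/4480, …
ICs: h(0) = -9.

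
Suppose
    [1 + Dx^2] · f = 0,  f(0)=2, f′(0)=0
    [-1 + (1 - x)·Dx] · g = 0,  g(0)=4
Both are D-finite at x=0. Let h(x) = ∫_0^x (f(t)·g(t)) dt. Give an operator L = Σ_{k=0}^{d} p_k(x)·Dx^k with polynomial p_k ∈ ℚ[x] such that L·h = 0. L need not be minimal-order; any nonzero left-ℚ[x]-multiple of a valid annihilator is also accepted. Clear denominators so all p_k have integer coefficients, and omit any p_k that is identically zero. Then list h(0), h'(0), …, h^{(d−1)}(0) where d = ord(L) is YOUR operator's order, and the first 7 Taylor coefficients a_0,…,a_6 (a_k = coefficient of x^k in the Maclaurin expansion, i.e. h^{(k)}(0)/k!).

f: a_k = 2, 0, -1, 0, 1/12, 0, -1/360, …
g: a_k = 4, 4, 4, 4, 4, 4, 4, …
f·g: L₀ = L_f ⊗_s L_g, ord ≤ 2·1.
h=∫₀ˣh₀: take L = L₀·Dx.
L = (-1 + x)·Dx + 2·Dx^2 + (-1 + x)·Dx^3  (order 3).
h: a_k = 0, 8, 4, 4/3, 1, 13/15, 13/18, …
ICs: h(0) = 0, h′(0) = 8, h′′(0) = 8.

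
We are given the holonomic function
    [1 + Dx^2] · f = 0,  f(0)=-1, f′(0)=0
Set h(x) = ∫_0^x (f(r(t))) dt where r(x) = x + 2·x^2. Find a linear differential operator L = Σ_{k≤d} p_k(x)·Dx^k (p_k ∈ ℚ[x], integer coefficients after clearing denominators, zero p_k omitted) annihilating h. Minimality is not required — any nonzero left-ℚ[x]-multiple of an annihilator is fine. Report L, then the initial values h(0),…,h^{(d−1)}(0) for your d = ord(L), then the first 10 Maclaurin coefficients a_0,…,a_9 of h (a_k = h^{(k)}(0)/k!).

f: a_k = -1, 0, 1/2, 0, -1/24, 0, 1/720, 0, -1/40320, 0, …
L₀ from L_f via x↦r, Dx↦r'^{-1}Dx.
h=∫h₀ ⇒ L = L₀·Dx.
L = (1 + 12·x + 48·x^2 + 64·x^3)·Dx - 4·Dx^2 + (1 + 4·x)·Dx^3  (order 3).
h: a_k = 0, -1, 0, 1/6, 1/2, 47/120, -1/18, -719/5040, -79/480, -23521/362880, …
ICs: h(0) = 0, h′(0) = -1, h′′(0) = 0.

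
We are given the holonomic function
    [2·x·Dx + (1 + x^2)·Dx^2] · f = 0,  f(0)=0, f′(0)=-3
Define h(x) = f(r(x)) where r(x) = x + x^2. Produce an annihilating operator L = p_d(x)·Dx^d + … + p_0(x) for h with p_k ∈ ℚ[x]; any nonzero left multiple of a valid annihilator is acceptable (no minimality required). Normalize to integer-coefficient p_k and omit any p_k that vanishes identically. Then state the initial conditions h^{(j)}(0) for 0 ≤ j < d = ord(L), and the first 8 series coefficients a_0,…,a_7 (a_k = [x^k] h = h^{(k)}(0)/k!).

f: a_k = 0, -3, 0, 1, 0, -3/5, 0, 3/7, …
Substitute x→r, Dx→(1/r')Dx; clear ⇒ L₀.
L = (-2 + 2·x + 8·x^2 + 12·x^3 + 6·x^4)·Dx + (1 + 2·x + x^2 + 4·x^3 + 5·x^4 + 2·x^5)·Dx^2  (order 2).
h: a_k = 0, -3, -3, 1, 3, 12/5, -2, -39/7, …
ICs: h(0) = 0, h′(0) = -3.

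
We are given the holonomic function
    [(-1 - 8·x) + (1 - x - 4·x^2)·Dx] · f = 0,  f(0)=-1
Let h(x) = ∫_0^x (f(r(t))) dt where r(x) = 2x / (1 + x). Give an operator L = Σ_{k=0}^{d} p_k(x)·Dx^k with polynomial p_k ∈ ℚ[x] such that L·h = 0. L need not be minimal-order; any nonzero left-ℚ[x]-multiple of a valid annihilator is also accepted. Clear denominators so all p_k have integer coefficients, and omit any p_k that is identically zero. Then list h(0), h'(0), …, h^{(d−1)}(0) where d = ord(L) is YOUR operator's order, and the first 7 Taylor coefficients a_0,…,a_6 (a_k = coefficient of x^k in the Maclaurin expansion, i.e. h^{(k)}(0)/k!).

L = (2 + 34·x)·Dx + (-1 - x + 17·x^2 + 17·x^3)·Dx^2  (order 2).
h: a_k = 0, -1, -1, -6, -17/2, -306/5, -289/3, …
ICs: h(0) = 0, h′(0) = -1.

f: a_k = -1, -1, -5, -9, -29, -65, -181, …
L₀ from L_f via x↦r, Dx↦r'^{-1}Dx.
h=∫₀ˣh₀: take L = L₀·Dx.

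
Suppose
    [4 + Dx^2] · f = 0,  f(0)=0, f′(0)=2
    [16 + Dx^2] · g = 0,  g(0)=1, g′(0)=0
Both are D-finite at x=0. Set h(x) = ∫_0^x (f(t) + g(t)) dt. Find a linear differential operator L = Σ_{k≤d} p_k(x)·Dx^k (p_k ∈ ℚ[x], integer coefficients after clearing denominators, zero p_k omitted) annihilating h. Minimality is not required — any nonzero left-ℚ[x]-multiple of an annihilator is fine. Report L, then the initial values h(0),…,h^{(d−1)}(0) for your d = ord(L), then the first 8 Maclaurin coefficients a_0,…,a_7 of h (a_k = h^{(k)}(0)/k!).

L = 64·Dx + 20·Dx^3 + Dx^5  (order 5).
h: a_k = 0, 1, 1, -8/3, -1/3, 32/15, 2/45, -256/315, …
ICs: h(0) = 0, h′(0) = 1, h′′(0) = 2, h′′′(0) = -16, h′′′′(0) = -8.

f: a_k = 0, 2, 0, -4/3, 0, 4/15, 0, -8/315, …
g: a_k = 1, 0, -8, 0, 32/3, 0, -256/45, 0, …
f+g: L₀ = lclm(L_f,L_g), ord ≤ 2+2.
Integrate: L := L₀·Dx.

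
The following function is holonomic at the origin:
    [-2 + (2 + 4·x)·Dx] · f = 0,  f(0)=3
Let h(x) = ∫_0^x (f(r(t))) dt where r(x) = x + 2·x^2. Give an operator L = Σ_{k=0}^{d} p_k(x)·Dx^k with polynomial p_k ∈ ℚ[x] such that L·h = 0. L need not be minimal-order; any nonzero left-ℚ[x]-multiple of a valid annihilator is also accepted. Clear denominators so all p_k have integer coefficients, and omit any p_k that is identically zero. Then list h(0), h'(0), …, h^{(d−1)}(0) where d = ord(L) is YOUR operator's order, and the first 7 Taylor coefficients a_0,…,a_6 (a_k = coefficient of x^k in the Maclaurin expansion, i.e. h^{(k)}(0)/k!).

f: a_k = 3, 3, -3/2, 3/2, -15/8, 21/8, -63/16, …
L₀ from L_f via x↦r, Dx↦r'^{-1}Dx.
Integrate: L := L₀·Dx.
L = (-1 - 4·x)·Dx + (1 + 2·x + 4·x^2)·Dx^2  (order 2).
h: a_k = 0, 3, 3/2, 3/2, -9/8, 9/40, 15/16, …
ICs: h(0) = 0, h′(0) = 3.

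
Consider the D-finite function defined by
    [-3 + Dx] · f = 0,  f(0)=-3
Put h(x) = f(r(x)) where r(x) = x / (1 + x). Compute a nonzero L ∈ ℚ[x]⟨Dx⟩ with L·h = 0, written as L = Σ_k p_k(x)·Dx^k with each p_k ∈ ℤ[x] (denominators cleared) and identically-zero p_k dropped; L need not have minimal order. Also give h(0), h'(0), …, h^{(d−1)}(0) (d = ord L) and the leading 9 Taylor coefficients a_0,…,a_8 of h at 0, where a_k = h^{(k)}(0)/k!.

f: a_k = -3, -9, -27/2, -27/2, -81/8, -243/40, -243/80, -729/560, -2187/4480, …
h₀=f(r): pull back L_f along r ⇒ L₀.
L = -3 + (1 + 2·x + x^2)·Dx  (order 1).
h: a_k = -3, -9, -9/2, 9/2, -9/8, -63/40, 207/80, -1233/560, 4869/4480, …
ICs: h(0) = -3.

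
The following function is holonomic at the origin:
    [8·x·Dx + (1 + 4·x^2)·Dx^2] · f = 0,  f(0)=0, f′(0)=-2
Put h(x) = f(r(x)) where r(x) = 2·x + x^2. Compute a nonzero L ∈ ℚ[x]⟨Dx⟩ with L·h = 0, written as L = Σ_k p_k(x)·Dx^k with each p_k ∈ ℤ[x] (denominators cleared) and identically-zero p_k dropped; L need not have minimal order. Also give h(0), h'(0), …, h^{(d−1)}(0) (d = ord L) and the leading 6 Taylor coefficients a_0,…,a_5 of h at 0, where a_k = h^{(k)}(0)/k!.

L = (-1 + 32·x + 64·x^2 + 48·x^3 + 12·x^4)·Dx + (1 + x + 16·x^2 + 32·x^3 + 20·x^4 + 4·x^5)·Dx^2  (order 2).
h: a_k = 0, -4, -2, 64/3, 32, -944/5, …
ICs: h(0) = 0, h′(0) = -4.

f: a_k = 0, -2, 0, 8/3, 0, -32/5, …
Substitute x→r, Dx→(1/r')Dx; clear ⇒ L₀.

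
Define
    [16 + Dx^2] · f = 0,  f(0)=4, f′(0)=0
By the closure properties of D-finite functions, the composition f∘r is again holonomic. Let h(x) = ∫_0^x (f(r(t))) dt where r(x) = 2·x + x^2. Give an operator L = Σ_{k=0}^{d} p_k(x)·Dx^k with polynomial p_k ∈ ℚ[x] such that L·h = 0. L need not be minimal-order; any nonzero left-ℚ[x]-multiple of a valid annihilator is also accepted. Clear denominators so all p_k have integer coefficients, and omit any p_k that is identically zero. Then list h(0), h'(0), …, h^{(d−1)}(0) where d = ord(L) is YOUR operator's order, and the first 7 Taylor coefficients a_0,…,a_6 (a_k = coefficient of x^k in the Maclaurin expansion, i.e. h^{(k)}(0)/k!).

f: a_k = 4, 0, -32, 0, 128/3, 0, -1024/45, …
Change of var in L_f (x↦r) gives L₀.
h=∫h₀ ⇒ L = L₀·Dx.
L = (64 + 192·x + 192·x^2 + 64·x^3)·Dx - Dx^2 + (1 + x)·Dx^3  (order 3).
h: a_k = 0, 4, 0, -128/3, -32, 1952/15, 2048/9, …
ICs: h(0) = 0, h′(0) = 4, h′′(0) = 0.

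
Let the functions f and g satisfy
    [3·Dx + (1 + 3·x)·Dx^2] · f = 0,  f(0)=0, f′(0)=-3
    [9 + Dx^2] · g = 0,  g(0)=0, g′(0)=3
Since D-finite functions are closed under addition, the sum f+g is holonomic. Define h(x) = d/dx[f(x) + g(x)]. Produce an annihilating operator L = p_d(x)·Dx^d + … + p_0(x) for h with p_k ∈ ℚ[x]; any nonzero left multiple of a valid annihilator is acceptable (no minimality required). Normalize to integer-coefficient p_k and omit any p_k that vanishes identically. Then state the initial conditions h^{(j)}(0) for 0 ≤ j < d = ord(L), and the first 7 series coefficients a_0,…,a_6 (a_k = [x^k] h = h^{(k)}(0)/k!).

f: a_k = 0, -3, 9/2, -9, 81/4, -243/5, 243/2, …
g: a_k = 0, 3, 0, -9/2, 0, 81/40, 0, …
f+g: L₀ = lclm(L_f,L_g), ord ≤ 2+2.
h₀' ⇒ L via d/dx closure of L₀.
L = (63 + 54·x + 81·x^2) + (9 + 45·x + 81·x^2 + 81·x^3)·Dx + (7 + 6·x + 9·x^2)·Dx^2 + (1 + 5·x + 9·x^2 + 9·x^3)·Dx^3  (order 3).
h: a_k = 0, 9, -81/2, 81, -1863/8, 729, -175203/80, …
ICs: h(0) = 0, h′(0) = 9, h′′(0) = -81.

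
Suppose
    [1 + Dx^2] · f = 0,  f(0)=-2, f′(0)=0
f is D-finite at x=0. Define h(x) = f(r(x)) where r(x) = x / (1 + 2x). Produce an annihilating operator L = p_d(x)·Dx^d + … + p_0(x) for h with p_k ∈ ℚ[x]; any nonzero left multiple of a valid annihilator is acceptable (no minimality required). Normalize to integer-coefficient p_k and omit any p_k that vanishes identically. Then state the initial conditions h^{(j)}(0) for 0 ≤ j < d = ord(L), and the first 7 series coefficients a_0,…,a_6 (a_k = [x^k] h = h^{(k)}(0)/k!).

f: a_k = -2, 0, 1, 0, -1/12, 0, 1/360, …
Substitute x→r, Dx→(1/r')Dx; clear ⇒ L₀.
L = 1 + (4 + 24·x + 48·x^2 + 32·x^3)·Dx + (1 + 8·x + 24·x^2 + 32·x^3 + 16·x^4)·Dx^2  (order 2).
h: a_k = -2, 0, 1, -4, 143/12, -94/3, 27601/360, …
ICs: h(0) = -2, h′(0) = 0.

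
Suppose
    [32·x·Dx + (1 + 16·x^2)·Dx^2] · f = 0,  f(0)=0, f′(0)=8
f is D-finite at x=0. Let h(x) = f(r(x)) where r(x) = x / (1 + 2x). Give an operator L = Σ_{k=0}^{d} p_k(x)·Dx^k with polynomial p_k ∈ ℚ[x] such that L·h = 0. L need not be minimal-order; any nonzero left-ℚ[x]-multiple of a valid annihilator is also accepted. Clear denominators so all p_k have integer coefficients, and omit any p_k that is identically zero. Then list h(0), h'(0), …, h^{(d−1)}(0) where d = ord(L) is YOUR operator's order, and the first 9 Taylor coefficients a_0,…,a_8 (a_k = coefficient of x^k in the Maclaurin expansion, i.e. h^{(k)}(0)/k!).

f: a_k = 0, 8, 0, -128/3, 0, 2048/5, 0, -32768/7, 0, …
Substitute x→r, Dx→(1/r')Dx; clear ⇒ L₀.
L = (4 + 40·x)·Dx + (1 + 4·x + 20·x^2)·Dx^2  (order 2).
h: a_k = 0, 8, -16, -32/3, 192, -2432/5, -2816/3, 71168/7, -21504, …
ICs: h(0) = 0, h′(0) = 8.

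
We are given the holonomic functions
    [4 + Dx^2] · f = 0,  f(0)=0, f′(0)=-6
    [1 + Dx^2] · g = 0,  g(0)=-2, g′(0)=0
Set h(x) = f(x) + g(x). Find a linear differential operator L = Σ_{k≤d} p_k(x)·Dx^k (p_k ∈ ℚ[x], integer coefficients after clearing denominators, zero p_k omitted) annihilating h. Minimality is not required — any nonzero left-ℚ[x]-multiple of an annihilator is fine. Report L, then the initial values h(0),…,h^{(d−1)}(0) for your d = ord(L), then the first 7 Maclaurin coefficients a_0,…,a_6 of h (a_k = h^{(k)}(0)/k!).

f: a_k = 0, -6, 0, 4, 0, -4/5, 0, …
g: a_k = -2, 0, 1, 0, -1/12, 0, 1/360, …
h₀=f+g: left-lcm gives L₀, ord ≤ 4.
L = 4 + 5·Dx^2 + Dx^4  (order 4).
h: a_k = -2, -6, 1, 4, -1/12, -4/5, 1/360, …
ICs: h(0) = -2, h′(0) = -6, h′′(0) = 2, h′′′(0) = 24.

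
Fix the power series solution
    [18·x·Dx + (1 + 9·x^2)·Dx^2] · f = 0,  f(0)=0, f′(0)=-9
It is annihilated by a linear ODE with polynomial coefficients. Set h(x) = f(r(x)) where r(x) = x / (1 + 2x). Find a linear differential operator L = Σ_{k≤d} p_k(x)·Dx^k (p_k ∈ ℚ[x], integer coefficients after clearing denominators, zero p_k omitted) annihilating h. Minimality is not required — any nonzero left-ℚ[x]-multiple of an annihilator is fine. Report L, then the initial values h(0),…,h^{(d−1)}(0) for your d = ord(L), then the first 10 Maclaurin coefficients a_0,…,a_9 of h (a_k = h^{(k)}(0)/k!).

L = (4 + 26·x)·Dx + (1 + 4·x + 13·x^2)·Dx^2  (order 2).
h: a_k = 0, -9, 18, -9, -90, 1791/5, -414, -13347/7, 10710, -18801, …
ICs: h(0) = 0, h′(0) = -9.

f: a_k = 0, -9, 0, 27, 0, -729/5, 0, 6561/7, 0, -6561, …
Change of var in L_f (x↦r) gives L₀.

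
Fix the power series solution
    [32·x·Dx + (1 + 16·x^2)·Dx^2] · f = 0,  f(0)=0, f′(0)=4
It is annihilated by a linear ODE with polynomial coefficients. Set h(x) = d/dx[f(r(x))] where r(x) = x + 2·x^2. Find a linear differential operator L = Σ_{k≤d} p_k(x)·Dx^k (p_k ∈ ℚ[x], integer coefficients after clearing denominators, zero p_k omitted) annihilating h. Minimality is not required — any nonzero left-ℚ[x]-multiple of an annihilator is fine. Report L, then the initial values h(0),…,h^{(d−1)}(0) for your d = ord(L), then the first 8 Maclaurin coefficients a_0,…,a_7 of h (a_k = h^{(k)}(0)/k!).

L = (-4 + 32·x + 256·x^2 + 768·x^3 + 768·x^4) + (1 + 4·x + 16·x^2 + 128·x^3 + 320·x^4 + 256·x^5)·Dx  (order 1).
h: a_k = 4, 16, -64, -512, -256, 11264, 40960, -131072, …
ICs: h(0) = 4.

f: a_k = 0, 4, 0, -64/3, 0, 1024/5, 0, -16384/7, …
Change of var in L_f (x↦r) gives L₀.
Derive L from L₀ (diff closure).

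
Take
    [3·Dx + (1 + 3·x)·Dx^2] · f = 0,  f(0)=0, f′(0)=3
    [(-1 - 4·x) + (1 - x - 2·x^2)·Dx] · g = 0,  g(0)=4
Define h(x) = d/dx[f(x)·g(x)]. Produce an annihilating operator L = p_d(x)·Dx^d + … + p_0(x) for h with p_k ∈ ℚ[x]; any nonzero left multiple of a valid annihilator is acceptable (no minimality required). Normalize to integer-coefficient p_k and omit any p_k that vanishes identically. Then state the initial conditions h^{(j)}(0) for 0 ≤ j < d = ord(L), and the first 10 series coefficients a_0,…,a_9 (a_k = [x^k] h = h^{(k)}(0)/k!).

f: a_k = 0, 3, -9/2, 9, -81/4, 243/5, -243/2, 2187/7, -6561/8, 2187, …
g: a_k = 4, 4, 12, 20, 44, 84, 172, 340, 684, 1364, …
Product ⇒ symmetric product L₀, ord ≤ 2.
h₀' ⇒ L via d/dx closure of L₀.
L = (192 + 756·x + 1296·x^2) + (3 + 165·x + 864·x^2 + 1008·x^3)·Dx + (-7 - 38·x - 13·x^2 + 162·x^3 + 144·x^4)·Dx^2  (order 2).
h: a_k = 12, -12, 162, -156, 1317, -9018/5, 51657/5, -134724/7, 5855247/70, -1339599/7, …
ICs: h(0) = 12, h′(0) = -12.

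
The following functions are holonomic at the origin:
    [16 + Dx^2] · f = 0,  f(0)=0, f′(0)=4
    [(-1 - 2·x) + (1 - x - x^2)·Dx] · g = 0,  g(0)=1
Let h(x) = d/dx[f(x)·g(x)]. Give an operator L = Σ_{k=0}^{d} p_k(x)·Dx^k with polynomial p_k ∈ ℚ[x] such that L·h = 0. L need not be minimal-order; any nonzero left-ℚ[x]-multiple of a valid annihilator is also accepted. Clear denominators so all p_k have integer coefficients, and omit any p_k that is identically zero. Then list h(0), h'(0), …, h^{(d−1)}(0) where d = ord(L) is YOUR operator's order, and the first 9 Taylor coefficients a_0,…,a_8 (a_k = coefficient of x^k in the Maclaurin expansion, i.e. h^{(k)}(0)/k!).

L = (54 - 256·x - 128·x^2 + 256·x^3 + 128·x^4) + (-13 - 10·x + 48·x^2 + 32·x^3)·Dx + (7 - 15·x - 7·x^2 + 16·x^3 + 8·x^4)·Dx^2  (order 2).
h: a_k = 4, 8, -8, 16/3, 36, 256/5, 3932/45, 10592/63, 97016/315, …
ICs: h(0) = 4, h′(0) = 8.

f: a_k = 0, 4, 0, -32/3, 0, 128/15, 0, -1024/315, 0, …
g: a_k = 1, 1, 2, 3, 5, 8, 13, 21, 34, …
L₀ := L_f ⊗_s L_g (sym. prod.), ord ≤ 2.
h=h₀': d/dx-closure on L₀ ⇒ L.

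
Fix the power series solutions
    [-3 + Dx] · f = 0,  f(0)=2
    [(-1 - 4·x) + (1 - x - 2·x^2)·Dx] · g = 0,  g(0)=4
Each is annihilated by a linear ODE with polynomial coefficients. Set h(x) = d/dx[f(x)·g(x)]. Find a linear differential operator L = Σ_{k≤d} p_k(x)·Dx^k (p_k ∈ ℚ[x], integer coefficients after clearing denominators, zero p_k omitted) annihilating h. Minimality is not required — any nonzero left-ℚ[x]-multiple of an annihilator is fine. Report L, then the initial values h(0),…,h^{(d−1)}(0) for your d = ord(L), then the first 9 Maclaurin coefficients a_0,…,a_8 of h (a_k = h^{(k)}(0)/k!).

f: a_k = 2, 6, 9, 9, 27/4, 81/20, 81/40, 243/280, 729/2240, …
g: a_k = 4, 4, 12, 20, 44, 84, 172, 340, 684, …
Product ⇒ symmetric product L₀, ord ≤ 1.
h=h₀': d/dx-closure on L₀ ⇒ L.
L = (21 + 12·x - 39·x^2 - 12·x^3 + 36·x^4) + (-4 + 3·x + 15·x^2 - 4·x^3 - 12·x^4)·Dx  (order 1).
h: a_k = 32, 168, 552, 1516, 3816, 45879/5, 107071/5, 3426681/70, 2202813/20, …
ICs: h(0) = 32.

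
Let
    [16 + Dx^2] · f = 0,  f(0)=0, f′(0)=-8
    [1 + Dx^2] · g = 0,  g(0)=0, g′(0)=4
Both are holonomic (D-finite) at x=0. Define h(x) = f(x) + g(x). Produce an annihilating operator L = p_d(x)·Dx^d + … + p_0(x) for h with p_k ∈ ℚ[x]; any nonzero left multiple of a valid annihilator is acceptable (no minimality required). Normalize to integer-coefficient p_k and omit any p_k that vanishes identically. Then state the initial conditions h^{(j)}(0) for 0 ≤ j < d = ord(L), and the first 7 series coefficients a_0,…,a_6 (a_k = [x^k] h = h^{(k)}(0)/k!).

f: a_k = 0, -8, 0, 64/3, 0, -256/15, 0, …
g: a_k = 0, 4, 0, -2/3, 0, 1/30, 0, …
L₀ := lclm(L_f,L_g); ord L₀ ≤ 2+2.
L = 16 + 17·Dx^2 + Dx^4  (order 4).
h: a_k = 0, -4, 0, 62/3, 0, -511/30, 0, …
ICs: h(0) = 0, h′(0) = -4, h′′(0) = 0, h′′′(0) = 124.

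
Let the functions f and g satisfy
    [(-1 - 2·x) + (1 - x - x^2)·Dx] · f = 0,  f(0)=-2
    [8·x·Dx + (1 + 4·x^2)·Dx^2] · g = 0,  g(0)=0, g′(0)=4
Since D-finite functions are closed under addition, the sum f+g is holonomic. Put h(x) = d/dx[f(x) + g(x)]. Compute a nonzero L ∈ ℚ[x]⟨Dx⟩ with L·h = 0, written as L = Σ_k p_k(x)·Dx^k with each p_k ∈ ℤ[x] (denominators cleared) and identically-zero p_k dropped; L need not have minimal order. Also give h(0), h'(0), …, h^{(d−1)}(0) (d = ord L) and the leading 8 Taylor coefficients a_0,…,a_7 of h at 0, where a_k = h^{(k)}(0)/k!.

L = (-16 + 64·x + 400·x^2 + 576·x^3 + 696·x^4 + 96·x^6) + (13 + 24·x + 22·x^2 + 204·x^3 + 548·x^4 + 488·x^5 + 48·x^6 + 96·x^7)·Dx + (-2 - 5·x - 14·x^2 + 2·x^3 - 13·x^4 + 92·x^5 + 48·x^6 + 16·x^7 + 16·x^8)·Dx^2  (order 2).
h: a_k = 2, -8, -34, -40, -16, -156, -550, -544, …
ICs: h(0) = 2, h′(0) = -8.

f: a_k = -2, -2, -4, -6, -10, -16, -26, -42, …
g: a_k = 0, 4, 0, -16/3, 0, 64/5, 0, -256/7, …
Weyl lclm of L_f,L_g ⇒ L₀ (ord ≤ 3).
h₀' ⇒ L via d/dx closure of L₀.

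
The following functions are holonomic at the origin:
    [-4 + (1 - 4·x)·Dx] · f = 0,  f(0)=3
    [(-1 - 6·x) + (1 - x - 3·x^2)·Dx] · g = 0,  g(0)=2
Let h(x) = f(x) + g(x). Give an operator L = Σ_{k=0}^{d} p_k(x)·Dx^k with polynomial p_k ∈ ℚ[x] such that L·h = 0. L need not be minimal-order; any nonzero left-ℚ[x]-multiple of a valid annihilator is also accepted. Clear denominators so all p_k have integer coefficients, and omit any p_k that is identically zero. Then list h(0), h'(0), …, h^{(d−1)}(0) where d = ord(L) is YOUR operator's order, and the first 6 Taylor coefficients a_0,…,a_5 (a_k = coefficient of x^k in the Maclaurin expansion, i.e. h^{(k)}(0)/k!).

f: a_k = 3, 12, 48, 192, 768, 3072, …
g: a_k = 2, 2, 8, 14, 38, 80, …
Sum ⇒ L₀ = lclm(L_f,L_g) in ℚ(x)⟨Dx⟩.
L = (-72·x + 72·x^2 - 96·x^3) + (8 - 6·x - 66·x^2 + 112·x^3 - 192·x^4)·Dx + (-1 + 7·x - 15·x^2 + 10·x^3 + 20·x^4 - 48·x^5)·Dx^2  (order 2).
h: a_k = 5, 14, 56, 206, 806, 3152, …
ICs: h(0) = 5, h′(0) = 14.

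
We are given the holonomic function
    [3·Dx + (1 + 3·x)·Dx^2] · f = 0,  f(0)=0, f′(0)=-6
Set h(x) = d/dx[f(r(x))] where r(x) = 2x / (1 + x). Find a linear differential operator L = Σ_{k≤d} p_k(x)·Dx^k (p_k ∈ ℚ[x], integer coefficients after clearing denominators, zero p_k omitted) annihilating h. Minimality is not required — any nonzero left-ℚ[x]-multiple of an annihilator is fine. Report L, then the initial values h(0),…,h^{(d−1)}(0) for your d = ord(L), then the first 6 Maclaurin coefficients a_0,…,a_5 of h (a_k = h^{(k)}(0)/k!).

f: a_k = 0, -6, 9, -18, 81/2, -486/5, …
L₀ from L_f via x↦r, Dx↦r'^{-1}Dx.
h=h₀': d/dx-closure on L₀ ⇒ L.
L = (8 + 14·x) + (1 + 8·x + 7·x^2)·Dx  (order 1).
h: a_k = -12, 96, -684, 4800, -33612, 235296, …
ICs: h(0) = -12.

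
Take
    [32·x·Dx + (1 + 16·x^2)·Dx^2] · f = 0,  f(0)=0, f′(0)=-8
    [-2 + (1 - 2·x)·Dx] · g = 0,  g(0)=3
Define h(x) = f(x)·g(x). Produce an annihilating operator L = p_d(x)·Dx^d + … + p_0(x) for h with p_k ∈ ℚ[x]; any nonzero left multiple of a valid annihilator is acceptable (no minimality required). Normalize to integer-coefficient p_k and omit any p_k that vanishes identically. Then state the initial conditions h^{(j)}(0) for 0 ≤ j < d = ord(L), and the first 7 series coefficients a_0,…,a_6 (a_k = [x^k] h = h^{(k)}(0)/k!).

L = 64·x + (4 - 32·x + 128·x^2)·Dx + (-1 + 2·x - 16·x^2 + 32·x^3)·Dx^2  (order 2).
h: a_k = 0, -24, -48, 32, 64, -5504/5, -11008/5, …
ICs: h(0) = 0, h′(0) = -24.

f: a_k = 0, -8, 0, 128/3, 0, -2048/5, 0, …
g: a_k = 3, 6, 12, 24, 48, 96, 192, …
h₀=f·g: eliminate ⇒ L₀, order ≤ 2·1.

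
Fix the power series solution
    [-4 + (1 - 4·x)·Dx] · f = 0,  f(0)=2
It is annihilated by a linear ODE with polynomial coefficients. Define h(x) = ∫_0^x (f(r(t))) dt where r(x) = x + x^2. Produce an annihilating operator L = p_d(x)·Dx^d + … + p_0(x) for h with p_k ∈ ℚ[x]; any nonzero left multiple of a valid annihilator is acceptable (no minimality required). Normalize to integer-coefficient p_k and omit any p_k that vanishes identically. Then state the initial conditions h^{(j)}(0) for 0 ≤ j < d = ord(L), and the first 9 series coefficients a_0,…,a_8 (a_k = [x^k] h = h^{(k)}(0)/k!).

L = (4 + 8·x)·Dx + (-1 + 4·x + 4·x^2)·Dx^2  (order 2).
h: a_k = 0, 2, 4, 40/3, 48, 928/5, 2240/3, 21632/7, 13056, …
ICs: h(0) = 0, h′(0) = 2.

f: a_k = 2, 8, 32, 128, 512, 2048, 8192, 32768, 131072, …
h₀=f(r): pull back L_f along r ⇒ L₀.
h=∫h₀ ⇒ L = L₀·Dx.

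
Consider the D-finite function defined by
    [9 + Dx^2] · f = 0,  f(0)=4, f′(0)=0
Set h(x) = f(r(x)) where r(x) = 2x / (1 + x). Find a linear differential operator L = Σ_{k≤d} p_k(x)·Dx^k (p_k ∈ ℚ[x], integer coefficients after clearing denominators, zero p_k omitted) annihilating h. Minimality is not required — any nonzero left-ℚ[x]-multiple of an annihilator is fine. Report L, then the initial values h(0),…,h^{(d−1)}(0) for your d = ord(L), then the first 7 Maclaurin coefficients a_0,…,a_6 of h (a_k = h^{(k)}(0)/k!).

f: a_k = 4, 0, -18, 0, 27/2, 0, -81/20, …
Change of var in L_f (x↦r) gives L₀.
L = 36 + (2 + 6·x + 6·x^2 + 2·x^3)·Dx + (1 + 4·x + 6·x^2 + 4·x^3 + x^4)·Dx^2  (order 2).
h: a_k = 4, 0, -72, 144, 0, -576, 7704/5, …
ICs: h(0) = 4, h′(0) = 0.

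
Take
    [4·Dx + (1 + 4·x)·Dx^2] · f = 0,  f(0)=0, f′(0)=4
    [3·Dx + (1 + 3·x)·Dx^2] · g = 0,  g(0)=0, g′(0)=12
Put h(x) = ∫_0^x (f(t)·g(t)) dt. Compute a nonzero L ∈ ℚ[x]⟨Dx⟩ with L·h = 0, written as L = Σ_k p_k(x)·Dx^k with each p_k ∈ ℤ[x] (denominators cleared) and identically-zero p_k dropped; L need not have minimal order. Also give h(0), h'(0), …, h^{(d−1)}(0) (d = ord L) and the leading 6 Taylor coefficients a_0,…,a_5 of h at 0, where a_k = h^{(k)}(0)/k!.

L = (600 + 4032·x + 6912·x^2)·Dx^2 + (854 + 8808·x + 30240·x^2 + 34560·x^3)·Dx^3 + (172 + 2380·x + 12312·x^2 + 28224·x^3 + 24192·x^4)·Dx^4 + (7 + 122·x + 847·x^2 + 2928·x^3 + 5040·x^4 + 3456·x^5)·Dx^5  (order 5).
h: a_k = 0, 0, 0, 16, -42, 544/5, …
ICs: h(0) = 0, h′(0) = 0, h′′(0) = 0, h′′′(0) = 96, h′′′′(0) = -1008.

f: a_k = 0, 4, -8, 64/3, -64, 1024/5, …
g: a_k = 0, 12, -18, 36, -81, 972/5, …
L₀ := L_f ⊗_s L_g (sym. prod.), ord ≤ 4.
Integrate: L := L₀·Dx.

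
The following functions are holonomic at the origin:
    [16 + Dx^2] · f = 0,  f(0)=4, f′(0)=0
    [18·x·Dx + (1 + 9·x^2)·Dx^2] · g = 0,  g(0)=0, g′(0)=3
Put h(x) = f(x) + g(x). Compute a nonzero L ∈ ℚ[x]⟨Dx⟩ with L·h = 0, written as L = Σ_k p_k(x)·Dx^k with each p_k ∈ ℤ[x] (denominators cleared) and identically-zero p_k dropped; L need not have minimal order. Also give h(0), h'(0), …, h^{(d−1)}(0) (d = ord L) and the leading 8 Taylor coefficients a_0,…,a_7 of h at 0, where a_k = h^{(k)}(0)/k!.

f: a_k = 4, 0, -32, 0, 128/3, 0, -1024/45, 0, …
g: a_k = 0, 3, 0, -9, 0, 243/5, 0, -2187/7, …
Weyl lclm of L_f,L_g ⇒ L₀ (ord ≤ 4).
L = (-13248·x + 181440·x^3 + 186624·x^5)·Dx + (-16 + 6048·x^2 + 66096·x^4 + 93312·x^6)·Dx^2 + (-828·x + 11340·x^3 + 11664·x^5)·Dx^3 + (-1 + 378·x^2 + 4131·x^4 + 5832·x^6)·Dx^4  (order 4).
h: a_k = 4, 3, -32, -9, 128/3, 243/5, -1024/45, -2187/7, …
ICs: h(0) = 4, h′(0) = 3, h′′(0) = -64, h′′′(0) = -54.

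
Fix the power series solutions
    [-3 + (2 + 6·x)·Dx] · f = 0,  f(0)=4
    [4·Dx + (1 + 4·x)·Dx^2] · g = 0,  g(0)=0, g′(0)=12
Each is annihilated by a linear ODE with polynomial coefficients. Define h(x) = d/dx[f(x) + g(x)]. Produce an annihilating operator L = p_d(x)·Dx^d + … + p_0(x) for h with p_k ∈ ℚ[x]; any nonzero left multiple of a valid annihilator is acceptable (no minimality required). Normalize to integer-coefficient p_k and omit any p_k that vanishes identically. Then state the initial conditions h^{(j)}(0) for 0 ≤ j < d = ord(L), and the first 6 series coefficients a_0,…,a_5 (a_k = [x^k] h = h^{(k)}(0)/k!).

f: a_k = 4, 6, -9/2, 27/4, -405/32, 1701/64, …
g: a_k = 0, 12, -24, 64, -192, 3072/5, …
L₀ := lclm(L_f,L_g); ord L₀ ≤ 1+2.
Derive L from L₀ (diff closure).
L = (84 + 144·x) + (101 + 552·x + 720·x^2)·Dx + (10 + 94·x + 288·x^2 + 288·x^3)·Dx^2  (order 2).
h: a_k = 18, -57, 849/4, -6549/8, 205113/64, -1618791/128, …
ICs: h(0) = 18, h′(0) = -57.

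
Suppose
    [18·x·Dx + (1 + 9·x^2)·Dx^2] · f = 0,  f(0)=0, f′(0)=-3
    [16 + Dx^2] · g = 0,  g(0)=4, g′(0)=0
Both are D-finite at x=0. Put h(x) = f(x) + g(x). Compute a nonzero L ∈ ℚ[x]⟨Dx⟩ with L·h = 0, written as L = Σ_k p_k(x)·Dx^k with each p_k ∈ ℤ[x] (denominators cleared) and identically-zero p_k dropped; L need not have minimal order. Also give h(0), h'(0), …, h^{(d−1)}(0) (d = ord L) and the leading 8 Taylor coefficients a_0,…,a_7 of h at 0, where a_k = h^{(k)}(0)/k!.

f: a_k = 0, -3, 0, 9, 0, -243/5, 0, 2187/7, …
g: a_k = 4, 0, -32, 0, 128/3, 0, -1024/45, 0, …
h₀=f+g: left-lcm gives L₀, ord ≤ 4.
L = (-13248·x + 181440·x^3 + 186624·x^5)·Dx + (-16 + 6048·x^2 + 66096·x^4 + 93312·x^6)·Dx^2 + (-828·x + 11340·x^3 + 11664·x^5)·Dx^3 + (-1 + 378·x^2 + 4131·x^4 + 5832·x^6)·Dx^4  (order 4).
h: a_k = 4, -3, -32, 9, 128/3, -243/5, -1024/45, 2187/7, …
ICs: h(0) = 4, h′(0) = -3, h′′(0) = -64, h′′′(0) = 54.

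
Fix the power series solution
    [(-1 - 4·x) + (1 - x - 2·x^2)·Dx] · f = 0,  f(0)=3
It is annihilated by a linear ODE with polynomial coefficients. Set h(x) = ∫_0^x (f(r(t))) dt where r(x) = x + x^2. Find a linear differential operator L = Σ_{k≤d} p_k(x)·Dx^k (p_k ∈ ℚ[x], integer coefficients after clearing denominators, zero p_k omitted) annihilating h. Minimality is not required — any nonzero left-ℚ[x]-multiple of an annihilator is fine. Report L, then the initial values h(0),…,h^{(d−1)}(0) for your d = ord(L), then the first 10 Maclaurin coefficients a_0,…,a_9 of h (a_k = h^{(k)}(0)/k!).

L = (1 + 6·x + 12·x^2 + 8·x^3)·Dx + (-1 + x + 3·x^2 + 4·x^3 + 2·x^4)·Dx^2  (order 2).
h: a_k = 0, 3, 3/2, 4, 33/4, 87/5, 40, 657/7, 1791/8, 544, …
ICs: h(0) = 0, h′(0) = 3.

f: a_k = 3, 3, 9, 15, 33, 63, 129, 255, 513, 1023, …
L₀ from L_f via x↦r, Dx↦r'^{-1}Dx.
h=∫h₀ ⇒ L = L₀·Dx.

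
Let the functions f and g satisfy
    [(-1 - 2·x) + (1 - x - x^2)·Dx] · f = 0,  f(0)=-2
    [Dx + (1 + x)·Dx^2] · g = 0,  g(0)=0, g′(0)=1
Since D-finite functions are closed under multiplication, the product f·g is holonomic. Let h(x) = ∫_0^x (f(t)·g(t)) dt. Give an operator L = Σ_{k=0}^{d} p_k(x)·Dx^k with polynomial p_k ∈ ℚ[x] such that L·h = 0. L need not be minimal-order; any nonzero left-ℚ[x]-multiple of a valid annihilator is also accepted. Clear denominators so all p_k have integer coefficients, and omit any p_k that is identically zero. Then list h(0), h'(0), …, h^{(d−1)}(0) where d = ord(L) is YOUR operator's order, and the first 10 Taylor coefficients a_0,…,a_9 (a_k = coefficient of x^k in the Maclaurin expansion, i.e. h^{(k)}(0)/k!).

L = (3 + 4·x)·Dx + (1 + 7·x + 5·x^2)·Dx^2 + (-1 + 2·x^2 + x^3)·Dx^3  (order 3).
h: a_k = 0, 0, -1, -1/3, -11/12, -5/6, -247/180, -181/105, -1441/560, -13609/3780, …
ICs: h(0) = 0, h′(0) = 0, h′′(0) = -2.

f: a_k = -2, -2, -4, -6, -10, -16, -26, -42, -68, -110, …
g: a_k = 0, 1, -1/2, 1/3, -1/4, 1/5, -1/6, 1/7, -1/8, 1/9, …
f·g: L₀ = L_f ⊗_s L_g, ord ≤ 1·2.
h=∫h₀ ⇒ L = L₀·Dx.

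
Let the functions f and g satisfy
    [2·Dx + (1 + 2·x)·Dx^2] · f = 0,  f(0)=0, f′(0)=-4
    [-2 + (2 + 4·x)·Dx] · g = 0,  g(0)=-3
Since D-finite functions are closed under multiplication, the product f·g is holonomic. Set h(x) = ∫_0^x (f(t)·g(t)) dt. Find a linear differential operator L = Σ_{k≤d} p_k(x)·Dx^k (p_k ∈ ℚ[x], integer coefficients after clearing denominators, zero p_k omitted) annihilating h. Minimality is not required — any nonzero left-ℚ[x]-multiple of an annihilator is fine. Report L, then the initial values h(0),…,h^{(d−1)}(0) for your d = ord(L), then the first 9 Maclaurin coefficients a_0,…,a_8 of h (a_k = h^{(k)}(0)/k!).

L = Dx + (1 + 4·x + 4·x^2)·Dx^3  (order 3).
h: a_k = 0, 0, 6, 0, -1/2, 4/5, -71/60, 62/35, -3043/1120, …
ICs: h(0) = 0, h′(0) = 0, h′′(0) = 12.

f: a_k = 0, -4, 4, -16/3, 8, -64/5, 64/3, -256/7, 64, …
g: a_k = -3, -3, 3/2, -3/2, 15/8, -21/8, 63/16, -99/16, 1287/128, …
L₀ := L_f ⊗_s L_g (sym. prod.), ord ≤ 2.
h=∫h₀ ⇒ L = L₀·Dx.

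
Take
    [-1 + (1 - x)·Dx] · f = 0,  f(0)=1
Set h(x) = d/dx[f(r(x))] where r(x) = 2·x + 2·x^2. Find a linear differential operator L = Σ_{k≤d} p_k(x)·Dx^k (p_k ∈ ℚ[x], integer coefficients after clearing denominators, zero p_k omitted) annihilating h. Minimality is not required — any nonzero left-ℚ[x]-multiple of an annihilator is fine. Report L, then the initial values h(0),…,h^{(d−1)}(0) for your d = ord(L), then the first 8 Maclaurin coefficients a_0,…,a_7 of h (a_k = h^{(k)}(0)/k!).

L = (6 + 12·x + 12·x^2) + (-1 + 6·x^2 + 4·x^3)·Dx  (order 1).
h: a_k = 2, 12, 48, 176, 600, 1968, 6272, 19584, …
ICs: h(0) = 2.

f: a_k = 1, 1, 1, 1, 1, 1, 1, 1, …
L₀ from L_f via x↦r, Dx↦r'^{-1}Dx.
Differentiate: ansatz ord ≤ ord L₀ ⇒ L.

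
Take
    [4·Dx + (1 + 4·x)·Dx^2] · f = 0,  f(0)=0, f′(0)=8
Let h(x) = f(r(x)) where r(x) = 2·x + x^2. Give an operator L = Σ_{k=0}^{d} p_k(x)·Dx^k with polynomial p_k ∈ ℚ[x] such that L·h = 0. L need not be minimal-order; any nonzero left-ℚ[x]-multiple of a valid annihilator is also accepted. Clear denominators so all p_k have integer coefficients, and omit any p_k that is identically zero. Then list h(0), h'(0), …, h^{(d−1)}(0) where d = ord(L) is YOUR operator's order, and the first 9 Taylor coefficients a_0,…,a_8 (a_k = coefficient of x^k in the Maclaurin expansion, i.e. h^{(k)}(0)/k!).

L = (7 + 8·x + 4·x^2)·Dx + (1 + 9·x + 12·x^2 + 4·x^3)·Dx^2  (order 2).
h: a_k = 0, 16, -56, 832/3, -1552, 46336/5, -172928/3, 2581504/7, -2408576, …
ICs: h(0) = 0, h′(0) = 16.

f: a_k = 0, 8, -16, 128/3, -128, 2048/5, -4096/3, 32768/7, -16384, …
h₀=f(r): pull back L_f along r ⇒ L₀.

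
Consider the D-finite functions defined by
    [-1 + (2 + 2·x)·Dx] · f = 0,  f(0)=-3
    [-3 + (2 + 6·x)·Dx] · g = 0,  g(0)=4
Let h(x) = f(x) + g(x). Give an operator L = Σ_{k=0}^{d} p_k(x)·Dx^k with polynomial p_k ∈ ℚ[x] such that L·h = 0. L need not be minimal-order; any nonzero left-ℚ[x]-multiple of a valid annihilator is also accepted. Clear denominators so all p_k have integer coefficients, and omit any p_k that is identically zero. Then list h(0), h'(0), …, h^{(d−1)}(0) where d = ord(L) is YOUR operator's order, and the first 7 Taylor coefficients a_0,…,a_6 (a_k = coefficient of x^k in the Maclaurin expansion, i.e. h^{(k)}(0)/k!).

f: a_k = -3, -3/2, 3/8, -3/16, 15/128, -21/256, 63/1024, …
g: a_k = 4, 6, -9/2, 27/4, -405/32, 1701/64, -15309/256, …
L₀ := lclm(L_f,L_g); ord L₀ ≤ 1+1.
L = -3 + (8 + 12·x)·Dx + (4 + 16·x + 12·x^2)·Dx^2  (order 2).
h: a_k = 1, 9/2, -33/8, 105/16, -1605/128, 6783/256, -61173/1024, …
ICs: h(0) = 1, h′(0) = 9/2.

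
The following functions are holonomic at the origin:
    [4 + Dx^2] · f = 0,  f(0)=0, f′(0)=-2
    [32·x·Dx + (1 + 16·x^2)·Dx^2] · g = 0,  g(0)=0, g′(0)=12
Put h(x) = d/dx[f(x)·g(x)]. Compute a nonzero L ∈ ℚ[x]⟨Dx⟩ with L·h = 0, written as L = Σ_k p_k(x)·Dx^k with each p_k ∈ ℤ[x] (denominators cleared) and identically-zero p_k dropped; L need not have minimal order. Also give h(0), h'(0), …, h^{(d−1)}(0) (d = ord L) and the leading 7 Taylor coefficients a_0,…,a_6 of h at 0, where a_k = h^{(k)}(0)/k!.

L = (62288 + 2213376·x^2 + 73428992·x^4 + 58982400·x^6 + 3145728·x^8 - 167772160·x^10 + 268435456·x^12) + (35072·x + 2871296·x^3 + 39976960·x^5 + 52428800·x^7 + 83886080·x^9 + 268435456·x^11)·Dx + (15912 + 579328·x^2 + 18954240·x^4 + 19529728·x^6 + 9961472·x^8 - 16777216·x^10 + 134217728·x^12)·Dx^2 + (8768·x + 717824·x^3 + 9994240·x^5 + 13107200·x^7 + 20971520·x^9 + 67108864·x^11)·Dx^3 + (85 + 6496·x^2 + 149248·x^4 + 1196032·x^6 + 2293760·x^8 + 6291456·x^10 + 16777216·x^12)·Dx^4  (order 4).
h: a_k = 0, -48, 0, 576, 0, -7904, 0, …
ICs: h(0) = 0, h′(0) = -48, h′′(0) = 0, h′′′(0) = 3456.

f: a_k = 0, -2, 0, 4/3, 0, -4/15, 0, …
g: a_k = 0, 12, 0, -64, 0, 3072/5, 0, …
f·g: L₀ = L_f ⊗_s L_g, ord ≤ 2·2.
h₀' ⇒ L via d/dx closure of L₀.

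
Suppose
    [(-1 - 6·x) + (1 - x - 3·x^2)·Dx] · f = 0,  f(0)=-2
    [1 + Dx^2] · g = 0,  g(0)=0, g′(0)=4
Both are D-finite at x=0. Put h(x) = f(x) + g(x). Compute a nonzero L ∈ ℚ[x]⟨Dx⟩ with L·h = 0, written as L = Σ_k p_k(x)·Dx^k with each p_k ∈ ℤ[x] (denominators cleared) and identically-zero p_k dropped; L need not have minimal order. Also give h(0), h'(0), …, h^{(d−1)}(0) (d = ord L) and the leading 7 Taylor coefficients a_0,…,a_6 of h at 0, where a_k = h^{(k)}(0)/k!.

f: a_k = -2, -2, -8, -14, -38, -80, -194, …
g: a_k = 0, 4, 0, -2/3, 0, 1/30, 0, …
f+g: L₀ = lclm(L_f,L_g), ord ≤ 1+2.
L = (43 + 292·x + 307·x^2 + 624·x^3 + 45·x^4 + 54·x^5) + (-9 - 7·x - 6·x^2 + 91·x^3 + 144·x^4 + 27·x^5 + 27·x^6)·Dx + (43 + 292·x + 307·x^2 + 624·x^3 + 45·x^4 + 54·x^5)·Dx^2 + (-9 - 7·x - 6·x^2 + 91·x^3 + 144·x^4 + 27·x^5 + 27·x^6)·Dx^3  (order 3).
h: a_k = -2, 2, -8, -44/3, -38, -2399/30, -194, …
ICs: h(0) = -2, h′(0) = 2, h′′(0) = -16.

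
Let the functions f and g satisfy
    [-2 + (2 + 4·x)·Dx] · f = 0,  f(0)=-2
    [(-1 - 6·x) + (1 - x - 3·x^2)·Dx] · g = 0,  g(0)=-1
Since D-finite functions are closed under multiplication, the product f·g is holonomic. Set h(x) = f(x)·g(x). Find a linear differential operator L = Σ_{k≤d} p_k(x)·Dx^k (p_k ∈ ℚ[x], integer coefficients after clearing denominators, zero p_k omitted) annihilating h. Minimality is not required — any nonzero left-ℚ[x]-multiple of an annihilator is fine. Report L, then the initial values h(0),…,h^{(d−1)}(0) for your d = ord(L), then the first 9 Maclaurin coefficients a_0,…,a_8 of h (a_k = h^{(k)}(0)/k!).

f: a_k = -2, -2, 1, -1, 5/4, -7/4, 21/8, -33/8, 429/64, …
g: a_k = -1, -1, -4, -7, -19, -40, -97, -217, -508, …
Product ⇒ symmetric product L₀, ord ≤ 1.
L = (2 + 7·x + 9·x^2) + (-1 - x + 5·x^2 + 6·x^3)·Dx  (order 1).
h: a_k = 2, 4, 9, 22, 191/4, 231/2, 2049/8, 2427/4, 87579/64, …
ICs: h(0) = 2.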